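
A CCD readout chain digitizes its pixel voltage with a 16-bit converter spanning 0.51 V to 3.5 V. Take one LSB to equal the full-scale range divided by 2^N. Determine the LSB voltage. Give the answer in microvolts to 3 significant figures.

Span: 3.5 V − (0.51 V) = 2.99 V.
2^16 = 65536 levels.
Step size = 2.99/65536 V = 45.6 µV.

45.6 µV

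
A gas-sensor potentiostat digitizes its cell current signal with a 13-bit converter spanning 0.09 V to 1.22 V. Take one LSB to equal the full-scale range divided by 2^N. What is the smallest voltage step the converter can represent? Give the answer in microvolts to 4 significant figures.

Span: 1.22 V − (0.09 V) = 1.13 V.
There are 2^13 = 8192 steps.
LSB = 1.13 V / 2^13 = 137.9 µV.

137.9 µV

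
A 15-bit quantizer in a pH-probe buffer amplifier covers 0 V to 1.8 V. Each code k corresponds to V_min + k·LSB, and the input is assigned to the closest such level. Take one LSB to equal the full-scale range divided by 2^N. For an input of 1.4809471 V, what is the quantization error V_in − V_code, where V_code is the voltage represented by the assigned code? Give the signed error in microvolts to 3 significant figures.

−9.93 µV

Full-scale range = 1.8 V. LSB = 1.8 V / 2^15 ≈ 54.93 µV.
(1.4809471 − (0)) / LSB = 1.4809471 × 32768/1.8 = 26959.8192. Nearest integer: k = 26960.
Reconstructed level: 0 + 26960 × 1.8/32768 V = 1.4809570313 V.
e = 1.4809471 − (1.4809570313) = −9.93 µV.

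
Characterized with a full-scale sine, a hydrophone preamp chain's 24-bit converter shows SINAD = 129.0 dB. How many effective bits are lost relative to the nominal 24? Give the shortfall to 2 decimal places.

2.86 bits

ENOB = (SINAD − 1.76)/6.02 = (129.0 − 1.76)/6.02 = 21.1362 bits.
Shortfall = 24 − 21.1362 = 2.8638 bits.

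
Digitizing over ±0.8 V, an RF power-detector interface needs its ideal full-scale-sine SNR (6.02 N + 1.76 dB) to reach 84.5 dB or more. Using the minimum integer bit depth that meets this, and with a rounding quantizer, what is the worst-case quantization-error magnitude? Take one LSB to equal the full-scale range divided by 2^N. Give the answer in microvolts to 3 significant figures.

Span: 0.8 V − (-0.8 V) = 1.6 V.
Solving 6.02 N ≥ 84.5 − 1.76: N ≥ 13.744. Round up → N = 14.
LSB = 1.6 V ÷ 2^14 = 1.6/16384 V = 97.656 µV.
|e|_max = LSB/2 = 48.8 µV.

48.8 µV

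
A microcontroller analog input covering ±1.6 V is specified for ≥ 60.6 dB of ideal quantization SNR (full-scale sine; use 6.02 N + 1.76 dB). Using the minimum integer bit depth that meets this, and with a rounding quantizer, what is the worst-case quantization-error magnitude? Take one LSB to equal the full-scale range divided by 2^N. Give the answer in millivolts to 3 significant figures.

1.56 mV

Span: 1.6 V − (-1.6 V) = 3.2 V.
Required N = ⌈(60.6 − 1.76)/6.02⌉ = ⌈9.774⌉ = 10.
Step size = 3.2/1024 V = 3.1250 mV.
Max error for round-to-nearest is LSB/2 = 1.56 mV.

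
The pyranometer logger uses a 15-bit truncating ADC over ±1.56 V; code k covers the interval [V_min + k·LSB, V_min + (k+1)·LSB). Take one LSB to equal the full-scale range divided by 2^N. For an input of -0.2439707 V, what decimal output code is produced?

13821

Full-scale range = 1.56 V − (-1.56 V) = 3.12 V. LSB = 3.12 V / 2^15 ≈ 95.21 µV.
code = ⌊(V_in − V_min)/LSB⌋ = ⌊(V_in − V_min) × 2^15 / range⌋
     = ⌊(-0.2439707 − (-1.56)) × 32768 / 3.12⌋ = ⌊1.3160293 × 32768/3.12⌋
     = ⌊13821.682⌋ = 13821.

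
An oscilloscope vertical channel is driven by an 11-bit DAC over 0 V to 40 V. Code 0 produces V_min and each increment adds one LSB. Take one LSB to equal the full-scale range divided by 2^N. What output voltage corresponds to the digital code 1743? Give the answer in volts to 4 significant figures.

V_FS = 40 V. LSB = 40 V / 2^11.
V_out = 0 + 1743 × (40/2048) V
      = 0 V + 34.0430 V = 34.0430 V.

34.04 V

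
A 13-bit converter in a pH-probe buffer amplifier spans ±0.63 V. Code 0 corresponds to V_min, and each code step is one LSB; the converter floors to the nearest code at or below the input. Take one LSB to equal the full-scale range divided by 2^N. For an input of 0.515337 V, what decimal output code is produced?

7446

Range = 0.63 − (-0.63) = 1.26 V. LSB = 1.26 V / 2^13 ≈ 153.8 µV.
V_in − V_min = 0.515337 − (-0.63) = 1.145337 V.
Divide by LSB: 1.145337 × 8192/1.26 = 7446.5085.
Truncating gives code 7446.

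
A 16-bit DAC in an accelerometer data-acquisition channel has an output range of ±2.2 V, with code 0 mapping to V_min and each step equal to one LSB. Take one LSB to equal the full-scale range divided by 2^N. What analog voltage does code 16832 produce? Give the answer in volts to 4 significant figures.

The full-scale span is 2.2 − (-2.2) = 4.4 V. LSB = 4.4 V / 2^16.
V_out = -2.2 + 16832 × (4.4/65536) V
      = -2.2 + 1.13008 = -1.06992 V.

-1.070 V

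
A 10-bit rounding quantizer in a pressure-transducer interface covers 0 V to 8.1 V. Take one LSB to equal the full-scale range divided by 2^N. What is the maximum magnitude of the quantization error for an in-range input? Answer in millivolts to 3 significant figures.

3.96 mV

Span = 8.1 V.
LSB = 8.1 V / 2^10 = 7.9102 mV.
A rounding quantizer has |error| ≤ LSB/2 = 3.96 mV.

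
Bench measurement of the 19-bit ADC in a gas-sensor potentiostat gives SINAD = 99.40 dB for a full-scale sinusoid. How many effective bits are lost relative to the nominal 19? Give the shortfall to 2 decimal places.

N_eff = (99.40 − 1.76)/6.02 = 16.2193 bits.
19 − 16.2193 = 2.78 bits below nominal.

2.78 bits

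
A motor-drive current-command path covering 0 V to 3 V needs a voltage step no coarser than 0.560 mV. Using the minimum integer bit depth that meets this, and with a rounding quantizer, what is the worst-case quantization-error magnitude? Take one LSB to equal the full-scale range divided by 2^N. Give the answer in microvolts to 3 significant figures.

Full-scale range = 3 V.
Need 2^N ≥ 3 V / 0.560 mV = 5357 → N_min = 13.
LSB = 3 V / 2^13 = 366.21 µV.
Half an LSB is 183 µV.

183 µV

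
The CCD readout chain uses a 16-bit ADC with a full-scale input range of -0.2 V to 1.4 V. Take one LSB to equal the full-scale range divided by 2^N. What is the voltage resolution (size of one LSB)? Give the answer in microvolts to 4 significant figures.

Range = 1.4 − (-0.2) = 1.6 V.
There are 2^16 = 65536 steps.
Step size = 1.6/65536 V = 24.41 µV.

24.41 µV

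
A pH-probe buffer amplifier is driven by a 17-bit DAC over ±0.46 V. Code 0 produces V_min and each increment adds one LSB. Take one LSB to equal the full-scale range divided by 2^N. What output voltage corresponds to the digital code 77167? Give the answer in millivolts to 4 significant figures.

The full-scale span is 0.46 − (-0.46) = 0.92 V. LSB = 0.92 V / 2^17.
Output = V_min + (77167/131072) × range = -0.46 + 0.588737 × 0.92 V
      = -0.46 + 0.541638 = 0.0816385 V.

81.64 mV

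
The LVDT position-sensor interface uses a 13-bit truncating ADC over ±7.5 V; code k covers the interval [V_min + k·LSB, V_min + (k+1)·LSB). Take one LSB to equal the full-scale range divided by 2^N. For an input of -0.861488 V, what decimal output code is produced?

Span: 7.5 V − (-7.5 V) = 15 V. LSB = 15 V / 2^13 ≈ 1.831 mV.
(V_in − V_min) × 2^13/range = (-0.861488 − (-7.5)) × 8192/15 = 3625.513.
Floor → code = 3625.

3625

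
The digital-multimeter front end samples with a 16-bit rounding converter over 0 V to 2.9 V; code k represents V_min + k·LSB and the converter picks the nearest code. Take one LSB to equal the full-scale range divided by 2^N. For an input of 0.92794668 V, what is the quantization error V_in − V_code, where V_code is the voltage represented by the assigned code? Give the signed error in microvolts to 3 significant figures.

+13.9 µV

Range is 2.9 V. LSB = 2.9 V / 2^16 ≈ 44.25 µV.
(V_in − V_min)/LSB = (0.92794668 − (0)) × 65536/2.9 = 20970.3150 → nearest code k = 20970.
V_code = V_min + k × range/2^16 = 0 + 20970 × 2.9/65536 = 0.92793273926 V.
V_in − V_code = 0.92794668 − (0.92793273926) = +13.9 µV.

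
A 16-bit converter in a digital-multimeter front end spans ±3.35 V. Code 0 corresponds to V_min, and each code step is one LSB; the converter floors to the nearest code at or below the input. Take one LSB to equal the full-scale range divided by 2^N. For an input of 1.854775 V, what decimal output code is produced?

Full-scale range = 3.35 V − (-3.35 V) = 6.7 V. LSB = 6.7 V / 2^16 ≈ 102.2 µV.
(V_in − V_min) × 2^16/range = (1.854775 − (-3.35)) × 65536/6.7 = 50910.468.
Floor → code = 50910.

50910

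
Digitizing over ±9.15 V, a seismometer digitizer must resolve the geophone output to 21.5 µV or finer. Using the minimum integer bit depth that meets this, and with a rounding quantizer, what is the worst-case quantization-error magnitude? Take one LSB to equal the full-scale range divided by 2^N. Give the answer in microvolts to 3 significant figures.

8.73 µV

Range = 9.15 − (-9.15) = 18.3 V.
Levels needed ≥ 18.3/21.5 µV = 851200. 2^20 = 1048576 suffices, so N_min = 20.
LSB = 18.3 V / 2^20 = 17.452 µV.
|e|_max = LSB/2 = 8.73 µV.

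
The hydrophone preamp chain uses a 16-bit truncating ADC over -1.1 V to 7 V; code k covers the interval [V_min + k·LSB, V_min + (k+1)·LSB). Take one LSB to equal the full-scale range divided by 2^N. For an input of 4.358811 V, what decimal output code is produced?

44166

Full-scale range = 7 V − (-1.1 V) = 8.1 V. LSB = 8.1 V / 2^16 ≈ 123.6 µV.
V_in − V_min = 4.358811 − (-1.1) = 5.458811 V.
Divide by LSB: 5.458811 × 65536/8.1 = 44166.4985.
Truncating gives code 44166.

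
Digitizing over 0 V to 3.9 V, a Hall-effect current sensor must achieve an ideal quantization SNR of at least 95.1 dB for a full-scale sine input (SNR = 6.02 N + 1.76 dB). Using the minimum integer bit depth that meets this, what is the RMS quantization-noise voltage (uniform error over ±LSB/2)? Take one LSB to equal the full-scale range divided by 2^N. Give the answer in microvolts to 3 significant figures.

Range is 3.9 V.
Required N = ⌈(95.1 − 1.76)/6.02⌉ = ⌈15.505⌉ = 16.
LSB = 3.9 V ÷ 2^16 = 3.9/65536 V = 59.509 µV.
RMS noise = LSB/√12 = 17.2 µV.

17.2 µV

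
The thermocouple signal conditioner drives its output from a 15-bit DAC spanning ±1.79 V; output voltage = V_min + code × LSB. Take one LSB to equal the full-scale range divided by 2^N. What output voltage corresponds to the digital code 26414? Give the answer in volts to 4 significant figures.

The full-scale span is 1.79 − (-1.79) = 3.58 V. LSB = 3.58 V / 2^15.
V_out = -1.79 + 26414 × (3.58/32768) V
      = -1.79 V + 2.88581 V = 1.09581 V.

1.096 V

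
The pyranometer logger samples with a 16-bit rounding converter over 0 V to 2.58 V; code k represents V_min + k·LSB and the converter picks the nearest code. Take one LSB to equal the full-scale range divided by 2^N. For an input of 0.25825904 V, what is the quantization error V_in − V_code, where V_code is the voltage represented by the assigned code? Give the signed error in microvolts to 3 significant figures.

V_FS = 2.58 V. LSB = 2.58 V / 2^16 ≈ 39.37 µV.
Position in LSBs: (0.25825904 − (0)) × 65536/2.58 = 6560.1800; rounding gives k = 6560.
V_code = V_min + k × range/2^16 = 0 + 6560 × 2.58/65536 = 0.25825195313 V.
e = 0.25825904 − (0.25825195313) = +7.09 µV.

+7.09 µV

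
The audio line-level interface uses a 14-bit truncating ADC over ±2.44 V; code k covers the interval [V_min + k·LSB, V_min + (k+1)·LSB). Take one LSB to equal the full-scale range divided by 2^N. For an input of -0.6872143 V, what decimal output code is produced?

Range = 2.44 − (-2.44) = 4.88 V. LSB = 4.88 V / 2^14 ≈ 297.9 µV.
V_in − V_min = -0.6872143 − (-2.44) = 1.7527857 V.
Divide by LSB: 1.7527857 × 16384/4.88 = 5884.7625.
Truncating gives code 5884.

5884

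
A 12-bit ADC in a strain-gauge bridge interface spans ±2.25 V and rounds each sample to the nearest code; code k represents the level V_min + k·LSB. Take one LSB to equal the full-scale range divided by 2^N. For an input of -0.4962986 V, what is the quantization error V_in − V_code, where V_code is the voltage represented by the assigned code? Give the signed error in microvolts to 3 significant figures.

The full-scale span is 2.25 − (-2.25) = 4.5 V. LSB = 4.5 V / 2^12 ≈ 1.099 mV.
Position in LSBs: (-0.4962986 − (-2.25)) × 4096/4.5 = 1596.2580; rounding gives k = 1596.
Reconstructed level: -2.25 + 1596 × 4.5/4096 V = -0.4965820313 V.
Error = V_in − V_code = -0.4962986 − (-0.4965820313) = +283 µV.

+283 µV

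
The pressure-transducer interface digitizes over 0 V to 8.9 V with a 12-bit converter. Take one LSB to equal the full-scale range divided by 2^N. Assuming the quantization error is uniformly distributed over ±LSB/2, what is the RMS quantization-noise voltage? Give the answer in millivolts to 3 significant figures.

V_FS = 8.9 V.
Step size = 8.9/4096 V = 2.1729 mV.
For a uniform distribution on [−LSB/2, +LSB/2], V_rms = LSB/√12 = 2.1729 mV/3.4641 = 0.627 mV.

0.627 mV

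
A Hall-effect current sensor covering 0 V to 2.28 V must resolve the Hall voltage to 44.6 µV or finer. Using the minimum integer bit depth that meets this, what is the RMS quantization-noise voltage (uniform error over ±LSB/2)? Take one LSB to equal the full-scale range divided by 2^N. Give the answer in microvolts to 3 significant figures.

10.0 µV

Full-scale range = 2.28 V.
Need 2^N ≥ 2.28 V / 44.6 µV = 51120 → N_min = 16.
LSB = 2.28 V ÷ 2^16 = 2.28/65536 V = 34.790 µV.
RMS noise = LSB/√12 = 10.0 µV.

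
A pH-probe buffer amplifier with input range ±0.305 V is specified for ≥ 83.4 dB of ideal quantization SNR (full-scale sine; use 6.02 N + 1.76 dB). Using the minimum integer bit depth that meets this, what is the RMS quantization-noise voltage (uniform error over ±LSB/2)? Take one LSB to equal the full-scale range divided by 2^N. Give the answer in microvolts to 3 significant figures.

10.7 µV

Span: 0.305 V − (-0.305 V) = 0.61 V.
N ≥ (83.4 − 1.76)/6.02 = 13.561 → N_min = 14.
One LSB is 0.61 V / 16384 = 37.231 µV.
RMS noise = LSB/√12 = 10.7 µV.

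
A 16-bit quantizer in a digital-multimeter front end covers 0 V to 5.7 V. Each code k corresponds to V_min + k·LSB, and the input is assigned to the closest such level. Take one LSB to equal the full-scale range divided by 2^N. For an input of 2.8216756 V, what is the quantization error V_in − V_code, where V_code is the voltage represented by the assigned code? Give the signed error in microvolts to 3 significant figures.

+29.5 µV

Span = 5.7 V. LSB = 5.7 V / 2^16 ≈ 86.98 µV.
Position in LSBs: (2.8216756 − (0)) × 65536/5.7 = 32442.3390; rounding gives k = 32442.
Reconstructed level: 0 + 32442 × 5.7/65536 V = 2.8216461182 V.
e = 2.8216756 − (2.8216461182) = +29.5 µV.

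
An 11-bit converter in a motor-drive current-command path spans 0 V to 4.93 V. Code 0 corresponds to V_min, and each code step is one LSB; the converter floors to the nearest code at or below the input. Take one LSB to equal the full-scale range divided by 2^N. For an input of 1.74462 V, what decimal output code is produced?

724

Full-scale range = 4.93 V. LSB = 4.93 V / 2^11 ≈ 2.407 mV.
V_in − V_min = 1.74462 − (0) = 1.74462 V.
Divide by LSB: 1.74462 × 2048/4.93 = 724.7428.
Truncating gives code 724.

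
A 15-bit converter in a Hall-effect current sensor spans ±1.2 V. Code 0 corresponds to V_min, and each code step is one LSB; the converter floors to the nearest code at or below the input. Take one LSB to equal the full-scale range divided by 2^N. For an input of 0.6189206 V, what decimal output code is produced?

Range = 1.2 − (-1.2) = 2.4 V. LSB = 2.4 V / 2^15 ≈ 73.24 µV.
(V_in − V_min) × 2^15/range = (0.6189206 − (-1.2)) × 32768/2.4 = 24834.329.
Floor → code = 24834.

24834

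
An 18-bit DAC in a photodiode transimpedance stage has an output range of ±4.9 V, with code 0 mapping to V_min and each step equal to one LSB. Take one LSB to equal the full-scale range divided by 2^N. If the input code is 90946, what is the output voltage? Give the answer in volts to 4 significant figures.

-1.500 V

Range = 4.9 − (-4.9) = 9.8 V. LSB = 9.8 V / 2^18.
Output = V_min + (90946/262144) × range = -4.9 + 0.346931 × 9.8 V
      = -4.9 V + 3.39993 V = -1.50007 V.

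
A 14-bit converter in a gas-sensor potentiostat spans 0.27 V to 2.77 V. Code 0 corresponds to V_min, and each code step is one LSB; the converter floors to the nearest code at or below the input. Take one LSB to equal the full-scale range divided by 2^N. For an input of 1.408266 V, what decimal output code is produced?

7459

Span: 2.77 V − (0.27 V) = 2.5 V. LSB = 2.5 V / 2^14 ≈ 152.6 µV.
V_in − V_min = 1.408266 − (0.27) = 1.138266 V.
Divide by LSB: 1.138266 × 16384/2.5 = 7459.7401.
Truncating gives code 7459.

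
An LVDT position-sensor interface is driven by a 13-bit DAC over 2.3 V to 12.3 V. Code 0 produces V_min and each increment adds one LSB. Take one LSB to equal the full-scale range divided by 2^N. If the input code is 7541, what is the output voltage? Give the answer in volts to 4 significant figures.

Span: 12.3 V − (2.3 V) = 10 V. LSB = 10 V / 2^13.
Output = V_min + (7541/8192) × range = 2.3 + 0.920532 × 10 V
      = 2.3 + 9.20532 = 11.5053 V.

11.51 V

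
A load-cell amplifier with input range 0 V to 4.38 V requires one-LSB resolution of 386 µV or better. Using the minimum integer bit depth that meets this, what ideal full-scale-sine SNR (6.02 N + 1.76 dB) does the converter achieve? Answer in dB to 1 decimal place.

86.0 dB

Range is 4.38 V.
Levels needed ≥ 4.38/386 µV = 11350. 2^14 = 16384 suffices, so N_min = 14.
SNR = 6.02 × 14 + 1.76 = 86.04 dB.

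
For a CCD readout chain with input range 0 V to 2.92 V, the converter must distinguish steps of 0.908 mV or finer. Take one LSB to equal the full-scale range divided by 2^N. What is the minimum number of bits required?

Full-scale range = 2.92 V.
Levels needed ≥ 2.92/0.908 mV = 3216. 2^12 = 4096 suffices, so N_min = 12.

12 bits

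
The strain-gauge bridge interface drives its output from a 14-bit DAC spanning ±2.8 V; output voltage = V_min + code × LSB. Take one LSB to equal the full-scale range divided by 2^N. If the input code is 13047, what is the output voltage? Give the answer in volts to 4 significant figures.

1.659 V

Span: 2.8 V − (-2.8 V) = 5.6 V. LSB = 5.6 V / 2^14.
Output = V_min + (13047/16384) × range = -2.8 + 0.796326 × 5.6 V
      = -2.8 V + 4.45942 V = 1.65942 V.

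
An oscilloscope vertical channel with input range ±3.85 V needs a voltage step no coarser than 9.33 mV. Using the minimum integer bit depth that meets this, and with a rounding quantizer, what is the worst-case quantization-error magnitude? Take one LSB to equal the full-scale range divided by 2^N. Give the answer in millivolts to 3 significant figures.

3.76 mV

Full-scale range = 3.85 V − (-3.85 V) = 7.7 V.
Required number of levels: 7.7/9.33 mV = 825.29; smallest N with 2^N ≥ that is 10.
LSB = 7.7 V ÷ 2^10 = 7.7/1024 V = 7.5195 mV.
Half an LSB is 3.76 mV.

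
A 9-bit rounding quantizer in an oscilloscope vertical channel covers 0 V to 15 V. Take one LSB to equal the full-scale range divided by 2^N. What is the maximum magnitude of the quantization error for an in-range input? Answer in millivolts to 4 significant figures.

Span = 15 V.
LSB = 15 V ÷ 2^9 = 15/512 V = 29.2969 mV.
|e|_max = LSB/2 = 14.65 mV.

14.65 mV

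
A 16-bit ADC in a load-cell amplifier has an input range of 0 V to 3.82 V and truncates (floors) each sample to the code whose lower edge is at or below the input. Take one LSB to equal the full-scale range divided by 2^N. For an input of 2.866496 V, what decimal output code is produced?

Full-scale range = 3.82 V. LSB = 3.82 V / 2^16 ≈ 58.29 µV.
V_in − V_min = 2.866496 − (0) = 2.866496 V.
Divide by LSB: 2.866496 × 65536/3.82 = 49177.6654.
Truncating gives code 49177.

49177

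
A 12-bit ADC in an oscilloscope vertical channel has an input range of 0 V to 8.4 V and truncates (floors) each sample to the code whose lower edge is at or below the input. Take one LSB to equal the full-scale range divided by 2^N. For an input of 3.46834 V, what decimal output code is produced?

1691

Full-scale range = 8.4 V. LSB = 8.4 V / 2^12 ≈ 2.051 mV.
code = ⌊(V_in − V_min)/LSB⌋ = ⌊(V_in − V_min) × 2^12 / range⌋
     = ⌊(3.46834 − (0)) × 4096 / 8.4⌋ = ⌊3.46834 × 4096/8.4⌋
     = ⌊1691.229⌋ = 1691.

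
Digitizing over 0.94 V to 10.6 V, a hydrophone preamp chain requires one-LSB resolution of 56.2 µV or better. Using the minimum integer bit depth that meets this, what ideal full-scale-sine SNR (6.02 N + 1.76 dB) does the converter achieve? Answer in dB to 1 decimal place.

Full-scale range = 10.6 V − (0.94 V) = 9.66 V.
9.66 V / 56.2 µV = 171900. Since 2^17 = 131072 and 2^18 = 262144, N = 18.
6.02(18) + 1.76 = 110.12 dB.

110.1 dB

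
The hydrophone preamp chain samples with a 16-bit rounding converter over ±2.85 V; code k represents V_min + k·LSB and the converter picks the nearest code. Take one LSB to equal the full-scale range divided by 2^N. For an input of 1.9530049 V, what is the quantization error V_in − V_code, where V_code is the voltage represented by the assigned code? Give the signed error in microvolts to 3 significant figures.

Full-scale range = 2.85 V − (-2.85 V) = 5.7 V. LSB = 5.7 V / 2^16 ≈ 86.98 µV.
(V_in − V_min)/LSB = (1.9530049 − (-2.85)) × 65536/5.7 = 55222.7595 → nearest code k = 55223.
Reconstructed level: -2.85 + 55223 × 5.7/65536 V = 1.9530258179 V.
V_in − V_code = 1.9530049 − (1.9530258179) = −20.9 µV.

−20.9 µV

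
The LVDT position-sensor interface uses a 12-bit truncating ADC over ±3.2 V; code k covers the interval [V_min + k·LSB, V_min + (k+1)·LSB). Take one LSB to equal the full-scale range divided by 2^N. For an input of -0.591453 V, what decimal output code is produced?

1669

Span: 3.2 V − (-3.2 V) = 6.4 V. LSB = 6.4 V / 2^12 ≈ 1.562 mV.
(V_in − V_min) × 2^12/range = (-0.591453 − (-3.2)) × 4096/6.4 = 1669.470.
Floor → code = 1669.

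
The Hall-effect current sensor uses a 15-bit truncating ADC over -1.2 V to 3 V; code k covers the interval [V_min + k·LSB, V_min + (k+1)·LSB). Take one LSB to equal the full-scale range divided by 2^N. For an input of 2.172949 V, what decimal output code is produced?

26315

Range = 3 − (-1.2) = 4.2 V. LSB = 4.2 V / 2^15 ≈ 128.2 µV.
(V_in − V_min) × 2^15/range = (2.172949 − (-1.2)) × 32768/4.2 = 26315.427.
Floor → code = 26315.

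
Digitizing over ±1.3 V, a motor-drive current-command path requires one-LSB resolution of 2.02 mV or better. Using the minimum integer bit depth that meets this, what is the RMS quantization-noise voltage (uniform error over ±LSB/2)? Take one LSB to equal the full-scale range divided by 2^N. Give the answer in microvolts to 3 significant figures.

366 µV

The full-scale span is 1.3 − (-1.3) = 2.6 V.
2.6 V / 2.02 mV = 1287. Since 2^10 = 1024 and 2^11 = 2048, N = 11.
One LSB is 2.6 V / 2048 = 1.2695 mV.
V_rms = LSB/√12 = 366 µV.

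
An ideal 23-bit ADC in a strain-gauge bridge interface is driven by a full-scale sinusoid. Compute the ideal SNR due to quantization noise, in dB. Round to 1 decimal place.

For an ideal N-bit converter with full-scale sine input, SNR = 6.02 N + 1.76 dB. SNR = 6.02 × 23 + 1.76 = 138.46 + 1.76 = 140.22 dB.

140.2 dB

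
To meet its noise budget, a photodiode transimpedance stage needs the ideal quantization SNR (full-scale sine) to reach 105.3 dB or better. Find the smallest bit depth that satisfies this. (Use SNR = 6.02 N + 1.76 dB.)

Required N = ⌈(105.3 − 1.76)/6.02⌉ = ⌈17.199⌉ = 18.

18 bits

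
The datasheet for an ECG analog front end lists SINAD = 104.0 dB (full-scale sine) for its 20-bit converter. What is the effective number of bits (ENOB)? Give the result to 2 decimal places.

Inverting SNR = 6.02 N + 1.76: N_eff = (104.0 − 1.76)/6.02 = 16.9834.

16.98 bits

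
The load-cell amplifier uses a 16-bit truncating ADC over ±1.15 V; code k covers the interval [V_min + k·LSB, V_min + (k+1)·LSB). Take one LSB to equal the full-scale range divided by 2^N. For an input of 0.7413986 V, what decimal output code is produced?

Full-scale range = 1.15 V − (-1.15 V) = 2.3 V. LSB = 2.3 V / 2^16 ≈ 35.10 µV.
code = ⌊(V_in − V_min)/LSB⌋ = ⌊(V_in − V_min) × 2^16 / range⌋
     = ⌊(0.7413986 − (-1.15)) × 65536 / 2.3⌋ = ⌊1.8913986 × 65536/2.3⌋
     = ⌊53893.347⌋ = 53893.

53893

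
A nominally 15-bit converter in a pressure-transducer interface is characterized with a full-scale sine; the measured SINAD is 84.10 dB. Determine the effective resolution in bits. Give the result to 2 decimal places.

ENOB = (SINAD − 1.76) / 6.02 = (84.10 − 1.76) / 6.02 = 82.34 / 6.02 = 13.6777.

13.68 bits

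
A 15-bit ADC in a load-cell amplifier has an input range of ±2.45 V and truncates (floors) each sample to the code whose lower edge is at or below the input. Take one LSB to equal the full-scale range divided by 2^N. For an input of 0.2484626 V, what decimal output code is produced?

18045

Span: 2.45 V − (-2.45 V) = 4.9 V. LSB = 4.9 V / 2^15 ≈ 149.5 µV.
(V_in − V_min) × 2^15/range = (0.2484626 − (-2.45)) × 32768/4.9 = 18045.556.
Floor → code = 18045.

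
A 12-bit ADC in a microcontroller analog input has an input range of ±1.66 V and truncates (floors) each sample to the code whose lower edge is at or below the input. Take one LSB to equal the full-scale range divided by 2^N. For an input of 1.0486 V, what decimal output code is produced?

Span: 1.66 V − (-1.66 V) = 3.32 V. LSB = 3.32 V / 2^12 ≈ 0.8105 mV.
(V_in − V_min) × 2^12/range = (1.0486 − (-1.66)) × 4096/3.32 = 3341.694.
Floor → code = 3341.

3341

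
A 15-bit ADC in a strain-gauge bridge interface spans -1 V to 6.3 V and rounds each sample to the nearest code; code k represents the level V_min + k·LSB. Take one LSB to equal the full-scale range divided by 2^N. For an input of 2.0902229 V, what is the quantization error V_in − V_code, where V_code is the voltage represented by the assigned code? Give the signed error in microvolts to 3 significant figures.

+64.8 µV

The full-scale span is 6.3 − (-1) = 7.3 V. LSB = 7.3 V / 2^15 ≈ 222.8 µV.
(V_in − V_min)/LSB = (2.0902229 − (-1)) × 32768/7.3 = 13871.2910 → nearest code k = 13871.
Reconstructed level: -1 + 13871 × 7.3/32768 V = 2.0901580811 V.
V_in − V_code = 2.0902229 − (2.0901580811) = +64.8 µV.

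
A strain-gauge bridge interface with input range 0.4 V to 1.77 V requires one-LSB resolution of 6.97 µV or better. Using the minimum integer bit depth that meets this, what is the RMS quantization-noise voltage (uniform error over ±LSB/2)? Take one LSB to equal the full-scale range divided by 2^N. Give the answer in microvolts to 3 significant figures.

Full-scale range = 1.77 V − (0.4 V) = 1.37 V.
Levels needed ≥ 1.37/6.97 µV = 196600. 2^18 = 262144 suffices, so N_min = 18.
LSB = 1.37 V ÷ 2^18 = 1.37/262144 V = 5.2261 µV.
RMS noise = LSB/√12 = 1.51 µV.

1.51 µV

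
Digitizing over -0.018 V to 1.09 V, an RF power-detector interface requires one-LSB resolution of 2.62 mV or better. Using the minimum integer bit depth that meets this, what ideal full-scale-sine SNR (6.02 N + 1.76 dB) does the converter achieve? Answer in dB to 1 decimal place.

55.9 dB

The full-scale span is 1.09 − (-0.018) = 1.108 V.
Need 2^N ≥ 1.108 V / 2.62 mV = 422.9 → N_min = 9.
SNR = 6.02 × 9 + 1.76 = 55.94 dB.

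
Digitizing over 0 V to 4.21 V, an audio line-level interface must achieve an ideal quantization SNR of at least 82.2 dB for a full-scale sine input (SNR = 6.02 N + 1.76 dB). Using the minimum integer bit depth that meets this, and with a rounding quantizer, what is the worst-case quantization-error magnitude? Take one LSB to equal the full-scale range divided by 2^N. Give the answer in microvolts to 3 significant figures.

V_FS = 4.21 V.
6.02 N + 1.76 ≥ 82.2 gives N ≥ 13.362, so the minimum integer is 14.
LSB = 4.21 V ÷ 2^14 = 4.21/16384 V = 256.96 µV.
Max error for round-to-nearest is LSB/2 = 128 µV.

128 µV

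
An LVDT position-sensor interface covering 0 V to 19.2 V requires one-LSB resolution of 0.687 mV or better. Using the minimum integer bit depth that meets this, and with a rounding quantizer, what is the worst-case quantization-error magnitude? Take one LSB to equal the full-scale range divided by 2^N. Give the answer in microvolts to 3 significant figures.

Range is 19.2 V.
Need 2^N ≥ 19.2 V / 0.687 mV = 27950 → N_min = 15.
LSB = 19.2 V / 2^15 = 0.58594 mV.
|e|_max = LSB/2 = 293 µV.

293 µV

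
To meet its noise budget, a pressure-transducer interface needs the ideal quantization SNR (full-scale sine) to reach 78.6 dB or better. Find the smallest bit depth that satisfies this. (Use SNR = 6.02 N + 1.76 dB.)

13 bits

Required N = ⌈(78.6 − 1.76)/6.02⌉ = ⌈12.764⌉ = 13.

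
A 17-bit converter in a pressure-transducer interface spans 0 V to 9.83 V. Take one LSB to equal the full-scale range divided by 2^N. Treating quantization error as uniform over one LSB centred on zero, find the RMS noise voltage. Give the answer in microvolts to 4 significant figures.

21.65 µV

Range is 9.83 V.
LSB = 9.83 V ÷ 2^17 = 9.83/131072 V = 74.9969 µV.
σ_q = LSB/√12 = 74.9969 µV/3.4641 = 21.65 µV.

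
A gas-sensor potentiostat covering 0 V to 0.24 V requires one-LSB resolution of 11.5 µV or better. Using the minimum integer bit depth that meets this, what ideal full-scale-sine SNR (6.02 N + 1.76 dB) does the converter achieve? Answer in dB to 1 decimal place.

V_FS = 0.24 V.
Need 2^N ≥ 0.24 V / 11.5 µV = 20870 → N_min = 15.
Ideal SNR at N = 15: 6.02·15 + 1.76 = 92.1 dB.

92.1 dB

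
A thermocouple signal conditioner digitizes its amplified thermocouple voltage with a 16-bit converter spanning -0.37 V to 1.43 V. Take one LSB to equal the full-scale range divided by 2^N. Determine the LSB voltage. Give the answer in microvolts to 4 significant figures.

27.47 µV

The full-scale span is 1.43 − (-0.37) = 1.8 V.
2^16 = 65536 levels.
LSB = 1.8 V ÷ 2^16 = 1.8/65536 V = 27.47 µV.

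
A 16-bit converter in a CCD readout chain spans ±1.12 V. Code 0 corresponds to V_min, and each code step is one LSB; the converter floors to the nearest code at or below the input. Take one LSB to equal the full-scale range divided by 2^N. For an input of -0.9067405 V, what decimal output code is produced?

6239

Span: 1.12 V − (-1.12 V) = 2.24 V. LSB = 2.24 V / 2^16 ≈ 34.18 µV.
code = ⌊(V_in − V_min)/LSB⌋ = ⌊(V_in − V_min) × 2^16 / range⌋
     = ⌊(-0.9067405 − (-1.12)) × 65536 / 2.24⌋ = ⌊0.2132595 × 65536/2.24⌋
     = ⌊6239.364⌋ = 6239.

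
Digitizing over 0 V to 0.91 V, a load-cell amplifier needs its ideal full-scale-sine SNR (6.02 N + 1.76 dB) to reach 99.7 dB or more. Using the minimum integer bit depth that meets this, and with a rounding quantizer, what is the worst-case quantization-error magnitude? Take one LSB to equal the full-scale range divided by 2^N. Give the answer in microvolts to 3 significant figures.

3.47 µV

Range is 0.91 V.
Solving 6.02 N ≥ 99.7 − 1.76: N ≥ 16.269. Round up → N = 17.
One LSB is 0.91 V / 131072 = 6.9427 µV.
|e|_max = LSB/2 = 3.47 µV.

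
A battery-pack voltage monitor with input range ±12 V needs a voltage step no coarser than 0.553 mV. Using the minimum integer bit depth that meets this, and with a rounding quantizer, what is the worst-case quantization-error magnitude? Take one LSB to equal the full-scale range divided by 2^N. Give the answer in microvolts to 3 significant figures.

183 µV

Span: 12 V − (-12 V) = 24 V.
Need 2^N ≥ 24 V / 0.553 mV = 43400 → N_min = 16.
One LSB is 24 V / 65536 = 366.21 µV.
Max error for round-to-nearest is LSB/2 = 183 µV.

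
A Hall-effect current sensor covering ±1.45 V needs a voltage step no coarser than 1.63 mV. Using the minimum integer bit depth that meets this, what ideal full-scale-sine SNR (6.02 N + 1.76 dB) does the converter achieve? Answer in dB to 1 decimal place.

Full-scale range = 1.45 V − (-1.45 V) = 2.9 V.
2.9 V / 1.63 mV = 1779. Since 2^10 = 1024 and 2^11 = 2048, N = 11.
Ideal SNR at N = 11: 6.02·11 + 1.76 = 68.0 dB.

68.0 dB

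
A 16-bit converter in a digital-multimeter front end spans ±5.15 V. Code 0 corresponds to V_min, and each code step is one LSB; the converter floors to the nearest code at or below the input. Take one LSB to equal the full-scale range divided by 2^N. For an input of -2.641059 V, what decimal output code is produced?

The full-scale span is 5.15 − (-5.15) = 10.3 V. LSB = 10.3 V / 2^16 ≈ 157.2 µV.
(V_in − V_min) × 2^16/range = (-2.641059 − (-5.15)) × 65536/10.3 = 15963.685.
Floor → code = 15963.

15963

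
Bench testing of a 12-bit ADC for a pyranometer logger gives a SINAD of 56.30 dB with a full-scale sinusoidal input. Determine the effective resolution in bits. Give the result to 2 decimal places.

9.06 bits

ENOB = (SINAD − 1.76) / 6.02 = (56.30 − 1.76) / 6.02 = 54.54 / 6.02 = 9.0598.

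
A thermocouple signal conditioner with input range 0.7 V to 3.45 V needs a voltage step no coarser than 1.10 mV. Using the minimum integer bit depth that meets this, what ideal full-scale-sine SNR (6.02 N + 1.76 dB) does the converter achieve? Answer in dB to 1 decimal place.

Span: 3.45 V − (0.7 V) = 2.75 V.
Required number of levels: 2.75/1.10 mV = 2500.0; smallest N with 2^N ≥ that is 12.
6.02(12) + 1.76 = 74.00 dB.

74.0 dB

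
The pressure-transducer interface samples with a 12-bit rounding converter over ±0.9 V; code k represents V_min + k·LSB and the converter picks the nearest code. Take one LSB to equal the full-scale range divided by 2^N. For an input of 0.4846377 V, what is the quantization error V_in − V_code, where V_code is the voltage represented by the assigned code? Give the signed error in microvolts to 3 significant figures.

−79.1 µV

The full-scale span is 0.9 − (-0.9) = 1.8 V. LSB = 1.8 V / 2^12 ≈ 439.5 µV.
Position in LSBs: (0.4846377 − (-0.9)) × 4096/1.8 = 3150.8200; rounding gives k = 3151.
V_code = V_min + k × range/2^12 = -0.9 + 3151 × 1.8/4096 = 0.4847167969 V.
V_in − V_code = 0.4846377 − (0.4847167969) = −79.1 µV.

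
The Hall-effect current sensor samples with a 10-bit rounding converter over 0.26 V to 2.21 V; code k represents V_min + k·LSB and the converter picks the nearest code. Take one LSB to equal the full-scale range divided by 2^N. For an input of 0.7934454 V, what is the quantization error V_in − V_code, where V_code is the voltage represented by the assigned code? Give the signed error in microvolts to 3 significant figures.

Range = 2.21 − (0.26) = 1.95 V. LSB = 1.95 V / 2^10 ≈ 1.904 mV.
(0.7934454 − (0.26)) / LSB = 0.5334454 × 1024/1.95 = 280.1272. Nearest integer: k = 280.
V_code = V_min + k × range/2^10 = 0.26 + 280 × 1.95/1024 = 0.7932031250 V.
Error = V_in − V_code = 0.7934454 − (0.7932031250) = +242 µV.

+242 µV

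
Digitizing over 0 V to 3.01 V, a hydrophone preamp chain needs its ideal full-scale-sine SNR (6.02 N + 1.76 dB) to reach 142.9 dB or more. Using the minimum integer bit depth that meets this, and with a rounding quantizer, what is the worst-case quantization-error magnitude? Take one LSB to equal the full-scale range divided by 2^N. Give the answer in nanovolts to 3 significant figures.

Full-scale range = 3.01 V.
Solving 6.02 N ≥ 142.9 − 1.76: N ≥ 23.445. Round up → N = 24.
LSB = 3.01 V / 2^24 = 179.41 nV.
Max error for round-to-nearest is LSB/2 = 89.7 nV.

89.7 nV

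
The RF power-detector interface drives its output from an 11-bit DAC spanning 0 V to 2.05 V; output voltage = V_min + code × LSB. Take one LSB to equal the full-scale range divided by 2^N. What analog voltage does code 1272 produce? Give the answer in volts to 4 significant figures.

1.273 V

Full-scale range = 2.05 V. LSB = 2.05 V / 2^11.
V_out = 0 + 1272 × (2.05/2048) V
      = 0 V + 1.27324 V = 1.27324 V.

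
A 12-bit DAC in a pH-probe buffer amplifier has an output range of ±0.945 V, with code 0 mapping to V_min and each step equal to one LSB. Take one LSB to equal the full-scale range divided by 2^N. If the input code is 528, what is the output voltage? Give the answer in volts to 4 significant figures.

-0.7014 V

The full-scale span is 0.945 − (-0.945) = 1.89 V. LSB = 1.89 V / 2^12.
V_out = -0.945 + 528 × (1.89/4096) V
      = -0.945 + 0.243633 = -0.701367 V.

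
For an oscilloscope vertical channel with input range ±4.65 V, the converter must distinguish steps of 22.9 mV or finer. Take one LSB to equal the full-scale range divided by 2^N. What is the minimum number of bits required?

The full-scale span is 4.65 − (-4.65) = 9.3 V.
Required number of levels: 9.3/22.9 mV = 406.11; smallest N with 2^N ≥ that is 9.

9 bits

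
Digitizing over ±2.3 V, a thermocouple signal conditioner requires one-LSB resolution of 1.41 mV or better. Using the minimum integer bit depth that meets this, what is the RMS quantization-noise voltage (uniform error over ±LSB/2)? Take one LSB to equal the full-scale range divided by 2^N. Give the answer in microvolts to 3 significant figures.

Span: 2.3 V − (-2.3 V) = 4.6 V.
Levels needed ≥ 4.6/1.41 mV = 3262. 2^12 = 4096 suffices, so N_min = 12.
LSB = 4.6 V ÷ 2^12 = 4.6/4096 V = 1.1230 mV.
σ_q = LSB/√12 = 1.1230 mV/3.4641 = 324 µV.

324 µV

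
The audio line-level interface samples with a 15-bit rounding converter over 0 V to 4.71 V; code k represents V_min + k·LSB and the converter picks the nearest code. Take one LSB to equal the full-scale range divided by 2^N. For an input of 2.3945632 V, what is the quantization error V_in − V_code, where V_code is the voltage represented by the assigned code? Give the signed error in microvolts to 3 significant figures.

+35.3 µV

Full-scale range = 4.71 V. LSB = 4.71 V / 2^15 ≈ 143.7 µV.
(2.3945632 − (0)) / LSB = 2.3945632 × 32768/4.71 = 16659.2456. Nearest integer: k = 16659.
V_code = 0 + (16659/32768) × 4.71 = 2.3945278931 V.
V_in − V_code = 2.3945632 − (2.3945278931) = +35.3 µV.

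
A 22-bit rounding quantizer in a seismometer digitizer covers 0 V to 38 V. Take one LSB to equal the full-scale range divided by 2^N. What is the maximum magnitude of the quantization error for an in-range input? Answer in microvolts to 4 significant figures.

4.530 µV

V_FS = 38 V.
LSB = 38 V / 2^22 = 9.05991 µV.
|e|_max = LSB/2 = 4.530 µV.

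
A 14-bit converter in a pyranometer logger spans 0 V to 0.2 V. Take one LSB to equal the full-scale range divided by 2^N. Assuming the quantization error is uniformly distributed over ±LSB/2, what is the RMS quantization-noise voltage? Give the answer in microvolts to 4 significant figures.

3.524 µV

Range is 0.2 V.
One LSB is 0.2 V / 16384 = 12.2070 µV.
V_rms = LSB/√12 = 12.2070 µV / √12 = 3.524 µV.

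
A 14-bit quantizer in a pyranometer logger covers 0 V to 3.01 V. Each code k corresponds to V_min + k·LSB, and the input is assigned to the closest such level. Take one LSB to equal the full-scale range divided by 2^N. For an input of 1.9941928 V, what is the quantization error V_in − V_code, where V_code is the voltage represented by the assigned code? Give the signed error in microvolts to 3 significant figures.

Range is 3.01 V. LSB = 3.01 V / 2^14 ≈ 183.7 µV.
(1.9941928 − (0)) / LSB = 1.9941928 × 16384/3.01 = 10854.7690. Nearest integer: k = 10855.
Reconstructed level: 0 + 10855 × 3.01/16384 V = 1.9942352295 V.
e = 1.9941928 − (1.9942352295) = −42.4 µV.

−42.4 µV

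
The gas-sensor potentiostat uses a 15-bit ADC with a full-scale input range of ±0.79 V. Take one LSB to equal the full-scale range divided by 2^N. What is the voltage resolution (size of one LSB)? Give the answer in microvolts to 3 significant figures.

Full-scale range = 0.79 V − (-0.79 V) = 1.58 V.
2^15 = 32768 levels.
Step size = 1.58/32768 V = 48.2 µV.

48.2 µV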